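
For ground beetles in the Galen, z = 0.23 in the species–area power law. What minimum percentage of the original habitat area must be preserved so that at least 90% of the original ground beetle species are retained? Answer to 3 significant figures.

63.2%

Need (A_new/A_old)^0.23 = 0.9, so A_new/A_old = 0.9^(1/0.23) = 0.9^4.348
ln(A_new/A_old) = ln 0.9 / 0.23 = -0.1054 / 0.23 = -0.4581
A_new/A_old = e^-0.4581 ≈ 0.6325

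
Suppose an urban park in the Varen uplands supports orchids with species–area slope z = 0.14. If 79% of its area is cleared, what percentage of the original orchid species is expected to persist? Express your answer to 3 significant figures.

80.4%

S_new/S_old = (A_new/A_old)^z = 0.21^0.14
= exp(0.14 × ln 0.21) = exp(0.14 × -1.5606) = exp(-0.2185) ≈ 0.8037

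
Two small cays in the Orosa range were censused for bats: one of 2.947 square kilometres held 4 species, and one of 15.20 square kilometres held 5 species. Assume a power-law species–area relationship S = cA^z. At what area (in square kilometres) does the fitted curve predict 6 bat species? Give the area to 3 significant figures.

z = ln(5/4) / ln(15.2/2.947) = 0.2231 / 1.6405 = 0.1360
c = 4 / 2.947^0.1360 = 4 / 1.158 = 3.453
A = (6/3.453)^(1/0.1360) ⇒ ln A = ln(1.738)/0.1360 = 4.0617
A = e^4.0617 ≈ 58.07 square kilometres

58.1 square kilometres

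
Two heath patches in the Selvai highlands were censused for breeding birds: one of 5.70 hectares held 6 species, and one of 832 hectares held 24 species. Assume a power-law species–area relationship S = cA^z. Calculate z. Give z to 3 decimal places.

Taking logs: ln S = ln c + z ln A, so z = (ln S₂ − ln S₁)/(ln A₂ − ln A₁).
z = ln(24/6) / ln(832/5.7) = ln(4) / ln(146) = 1.3863 / 4.9834 = 0.2782

0.278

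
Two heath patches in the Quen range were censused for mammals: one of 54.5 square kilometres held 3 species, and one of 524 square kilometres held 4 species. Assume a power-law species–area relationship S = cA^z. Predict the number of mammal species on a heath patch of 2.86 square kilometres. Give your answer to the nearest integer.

z = ln(4/3) / ln(524/54.5) = 0.2877 / 2.2633 = 0.1271
c = 3 / 54.5^0.1271 = 3 / 1.662 = 1.805
S₃ = 1.805 × 2.86^0.1271 = 1.805 × 1.143 ≈ 2.063

2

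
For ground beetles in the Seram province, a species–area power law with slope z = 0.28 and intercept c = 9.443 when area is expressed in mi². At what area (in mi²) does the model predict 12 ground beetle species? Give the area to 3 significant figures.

12 = 9.443 × A^0.28  ⇒  A^0.28 = 12/9.443 = 1.271
ln A = ln(1.271) / 0.28 = 0.2396 / 0.28 = 0.8558
A = e^0.8558 ≈ 2.353 mi²

2.35 mi²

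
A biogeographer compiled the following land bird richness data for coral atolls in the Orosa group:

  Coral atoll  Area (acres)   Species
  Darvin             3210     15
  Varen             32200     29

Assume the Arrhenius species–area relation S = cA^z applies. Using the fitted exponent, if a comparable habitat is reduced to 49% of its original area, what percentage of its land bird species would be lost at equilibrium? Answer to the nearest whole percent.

18%

z = ln(29/15) / ln(32200/3210) = 0.6592 / 2.3057 = 0.2859
S_new/S_old = (A_new/A_old)^z = 0.49^0.2859 = exp(0.2859 × -0.7133) = 0.8155
Fraction lost = 1 − 0.8155 = 0.1845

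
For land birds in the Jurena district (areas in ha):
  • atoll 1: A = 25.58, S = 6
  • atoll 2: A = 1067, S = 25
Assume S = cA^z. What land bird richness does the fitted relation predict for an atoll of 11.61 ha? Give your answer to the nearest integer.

z = ln(25/6) / ln(1067/25.58) = 1.4271 / 3.7308 = 0.3825
c = 6 / 25.58^0.3825 = 6 / 3.456 = 1.736
S₃ = 1.736 × 11.61^0.3825 = 1.736 × 2.555 ≈ 4.435

4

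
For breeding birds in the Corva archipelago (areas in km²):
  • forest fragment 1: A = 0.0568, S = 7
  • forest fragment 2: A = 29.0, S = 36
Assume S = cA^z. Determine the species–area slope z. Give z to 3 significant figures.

Taking logs: ln S = ln c + z ln A, so z = (ln S₂ − ln S₁)/(ln A₂ − ln A₁).
z = ln(36/7) / ln(29/0.0568) = ln(5.143) / ln(510.6) = 1.6376 / 6.2355 = 0.2626

0.263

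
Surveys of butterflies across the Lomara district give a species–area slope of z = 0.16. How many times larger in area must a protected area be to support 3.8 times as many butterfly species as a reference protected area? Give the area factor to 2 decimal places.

4203.85

(A₂/A₁)^0.16 = 3.8, so A₂/A₁ = 3.8^(1/0.16) = 3.8^6.25
ln(A₂/A₁) = ln 3.8 / 0.16 = 1.3350 / 0.16 = 8.3438
A₂/A₁ = e^8.3438 ≈ 4204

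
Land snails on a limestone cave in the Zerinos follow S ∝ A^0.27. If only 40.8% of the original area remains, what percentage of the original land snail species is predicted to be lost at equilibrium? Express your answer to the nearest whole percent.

S_new/S_old = (A_new/A_old)^z = 0.408^0.27
= exp(0.27 × ln 0.408) = exp(0.27 × -0.8965) = exp(-0.2421) ≈ 0.785
Fraction lost = 1 − 0.785 = 0.215

21%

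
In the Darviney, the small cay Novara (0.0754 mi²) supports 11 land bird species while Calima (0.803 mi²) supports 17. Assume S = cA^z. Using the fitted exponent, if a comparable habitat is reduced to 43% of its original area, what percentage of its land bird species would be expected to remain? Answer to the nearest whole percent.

z = ln(17/11) / ln(0.803/0.0754) = 0.4353 / 2.3655 = 0.1840
S_new/S_old = (A_new/A_old)^z = 0.43^0.1840 = exp(0.1840 × -0.8440) = 0.8561

86%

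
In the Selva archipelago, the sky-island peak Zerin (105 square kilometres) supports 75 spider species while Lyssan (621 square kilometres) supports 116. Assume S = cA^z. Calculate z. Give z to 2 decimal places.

Taking logs: ln S = ln c + z ln A, so z = (ln S₂ − ln S₁)/(ln A₂ − ln A₁).
z = ln(116/75) / ln(621/105) = ln(1.547) / ln(5.914) = 0.4361 / 1.7774 = 0.2454

0.25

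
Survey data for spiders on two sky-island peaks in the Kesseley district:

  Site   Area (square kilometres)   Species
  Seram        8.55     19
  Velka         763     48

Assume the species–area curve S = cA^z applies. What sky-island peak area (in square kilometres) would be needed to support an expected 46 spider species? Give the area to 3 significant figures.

z = ln(48/19) / ln(763/8.55) = 0.9268 / 4.4913 = 0.2063
c = 19 / 8.55^0.2063 = 19 / 1.557 = 12.2
A = (46/12.2)^(1/0.2063) ⇒ ln A = ln(3.77)/0.2063 = 6.4310
A = e^6.4310 ≈ 620.8 square kilometres

621 square kilometres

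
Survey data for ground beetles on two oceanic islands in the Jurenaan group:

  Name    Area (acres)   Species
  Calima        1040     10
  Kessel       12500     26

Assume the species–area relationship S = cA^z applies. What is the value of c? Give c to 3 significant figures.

0.693

z = ln(S₂/S₁) / ln(A₂/A₁) = ln(26/10) / ln(12500/1040) = 0.9555 / 2.4865 = 0.3843
c = S₁ / A₁^z = 10 / 1040^0.3843 = 10 / 14.43 = 0.6928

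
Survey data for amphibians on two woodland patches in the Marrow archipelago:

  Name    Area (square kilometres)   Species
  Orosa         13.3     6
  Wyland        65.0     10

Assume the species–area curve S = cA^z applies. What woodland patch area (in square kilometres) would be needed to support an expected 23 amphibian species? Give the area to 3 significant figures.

864 square kilometres

z = ln(10/6) / ln(65/13.3) = 0.5108 / 1.5866 = 0.3220
c = 6 / 13.3^0.3220 = 6 / 2.301 = 2.608
A = (23/2.608)^(1/0.3220) ⇒ ln A = ln(8.819)/0.3220 = 6.7614
A = e^6.7614 ≈ 863.9 square kilometres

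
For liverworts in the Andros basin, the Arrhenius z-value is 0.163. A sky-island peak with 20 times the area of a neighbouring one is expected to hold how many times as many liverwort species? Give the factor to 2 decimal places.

1.63

S₂/S₁ = (A₂/A₁)^z = 20^0.163
ln(S₂/S₁) = 0.163 × ln 20 = 0.163 × 2.9957 = 0.4883
S₂/S₁ = e^0.4883 ≈ 1.63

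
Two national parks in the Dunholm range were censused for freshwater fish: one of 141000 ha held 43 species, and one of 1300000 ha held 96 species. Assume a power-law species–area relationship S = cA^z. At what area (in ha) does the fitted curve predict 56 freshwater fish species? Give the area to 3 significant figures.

293000 ha

z = ln(96/43) / ln(1300000/141000) = 0.8031 / 2.2214 = 0.3616
c = 43 / 141000^0.3616 = 43 / 72.73 = 0.5912
A = (56/0.5912)^(1/0.3616) ⇒ ln A = ln(94.72)/0.3616 = 12.5871
A = e^12.5871 ≈ 292760 ha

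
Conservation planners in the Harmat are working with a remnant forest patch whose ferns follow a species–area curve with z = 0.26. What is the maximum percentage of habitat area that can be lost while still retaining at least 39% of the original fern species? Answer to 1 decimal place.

97.3%

Need (A_new/A_old)^0.26 = 0.39, so A_new/A_old = 0.39^(1/0.26) = 0.39^3.846
ln(A_new/A_old) = ln 0.39 / 0.26 = -0.9416 / 0.26 = -3.6216
A_new/A_old = e^-3.6216 ≈ 0.02674
Fraction that can be lost = 1 − 0.02674 = 0.9733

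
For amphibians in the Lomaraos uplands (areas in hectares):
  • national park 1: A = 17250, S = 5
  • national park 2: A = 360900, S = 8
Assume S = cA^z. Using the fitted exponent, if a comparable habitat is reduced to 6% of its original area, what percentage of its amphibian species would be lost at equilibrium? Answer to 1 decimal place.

z = ln(8/5) / ln(360900/17250) = 0.4700 / 3.0408 = 0.1546
S_new/S_old = (A_new/A_old)^z = 0.06^0.1546 = exp(0.1546 × -2.8134) = 0.6474
Fraction lost = 1 − 0.6474 = 0.3526

35.3%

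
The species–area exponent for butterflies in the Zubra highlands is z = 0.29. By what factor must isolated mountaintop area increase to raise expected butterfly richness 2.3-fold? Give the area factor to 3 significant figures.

17.7

(A₂/A₁)^0.29 = 2.3, so A₂/A₁ = 2.3^(1/0.29) = 2.3^3.448
ln(A₂/A₁) = ln 2.3 / 0.29 = 0.8329 / 0.29 = 2.8721
A₂/A₁ = e^2.8721 ≈ 17.67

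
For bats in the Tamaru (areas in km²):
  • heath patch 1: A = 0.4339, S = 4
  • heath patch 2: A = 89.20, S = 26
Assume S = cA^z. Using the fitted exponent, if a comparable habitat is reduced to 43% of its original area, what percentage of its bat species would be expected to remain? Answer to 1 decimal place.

z = ln(26/4) / ln(89.2/0.4339) = 1.8718 / 5.3258 = 0.3515
S_new/S_old = (A_new/A_old)^z = 0.43^0.3515 = exp(0.3515 × -0.8440) = 0.7433

74.3%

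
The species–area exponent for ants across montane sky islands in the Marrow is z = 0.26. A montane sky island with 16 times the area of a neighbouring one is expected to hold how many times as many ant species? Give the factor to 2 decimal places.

2.06

S₂/S₁ = (A₂/A₁)^z = 16^0.26
ln(S₂/S₁) = 0.26 × ln 16 = 0.26 × 2.7726 = 0.7209
S₂/S₁ = e^0.7209 ≈ 2.056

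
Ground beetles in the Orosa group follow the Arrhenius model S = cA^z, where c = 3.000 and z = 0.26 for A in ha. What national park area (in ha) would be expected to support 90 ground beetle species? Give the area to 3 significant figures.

480000 ha

90 = 3 × A^0.26  ⇒  A^0.26 = 90/3 = 30
ln A = ln(30) / 0.26 = 3.4012 / 0.26 = 13.0815
A = e^13.0815 ≈ 479994 ha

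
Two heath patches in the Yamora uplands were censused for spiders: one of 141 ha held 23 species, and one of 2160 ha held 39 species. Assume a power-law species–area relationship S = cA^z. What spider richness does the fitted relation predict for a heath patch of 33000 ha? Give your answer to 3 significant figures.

z = ln(39/23) / ln(2160/141) = 0.5281 / 2.7291 = 0.1935
c = 23 / 141^0.1935 = 23 / 2.605 = 8.828
S₃ = 8.828 × 33000^0.1935 = 8.828 × 7.487 ≈ 66.1

66.1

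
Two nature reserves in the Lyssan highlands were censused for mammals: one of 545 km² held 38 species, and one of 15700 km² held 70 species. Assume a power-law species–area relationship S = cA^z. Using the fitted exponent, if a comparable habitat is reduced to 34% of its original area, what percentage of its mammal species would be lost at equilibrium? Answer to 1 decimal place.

z = ln(70/38) / ln(15700/545) = 0.6109 / 3.3606 = 0.1818
S_new/S_old = (A_new/A_old)^z = 0.34^0.1818 = exp(0.1818 × -1.0788) = 0.8219
Fraction lost = 1 − 0.8219 = 0.1781

17.8%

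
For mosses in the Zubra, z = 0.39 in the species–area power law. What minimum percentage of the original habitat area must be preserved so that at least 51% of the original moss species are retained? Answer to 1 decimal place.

Need (A_new/A_old)^0.39 = 0.51, so A_new/A_old = 0.51^(1/0.39) = 0.51^2.564
ln(A_new/A_old) = ln 0.51 / 0.39 = -0.6733 / 0.39 = -1.7265
A_new/A_old = e^-1.7265 ≈ 0.1779

17.8%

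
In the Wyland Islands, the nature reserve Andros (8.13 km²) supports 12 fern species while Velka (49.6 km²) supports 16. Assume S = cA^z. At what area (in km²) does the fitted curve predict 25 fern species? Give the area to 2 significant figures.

z = ln(16/12) / ln(49.6/8.13) = 0.2877 / 1.8084 = 0.1591
c = 12 / 8.13^0.1591 = 12 / 1.396 = 8.598
A = (25/8.598)^(1/0.1591) ⇒ ln A = ln(2.908)/0.1591 = 6.7094
A = e^6.7094 ≈ 820.1 km²

820 km²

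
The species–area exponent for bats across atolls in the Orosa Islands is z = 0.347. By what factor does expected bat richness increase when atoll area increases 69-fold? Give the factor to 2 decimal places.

4.35

S₂/S₁ = (A₂/A₁)^z = 69^0.347
ln(S₂/S₁) = 0.347 × ln 69 = 0.347 × 4.2341 = 1.4692
S₂/S₁ = e^1.4692 ≈ 4.346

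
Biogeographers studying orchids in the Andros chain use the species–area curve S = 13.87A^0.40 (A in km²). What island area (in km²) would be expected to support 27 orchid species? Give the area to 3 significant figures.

5.29 km²

27 = 13.87 × A^0.4  ⇒  A^0.4 = 27/13.87 = 1.947
ln A = ln(1.947) / 0.4 = 0.6661 / 0.4 = 1.6653
A = e^1.6653 ≈ 5.287 km²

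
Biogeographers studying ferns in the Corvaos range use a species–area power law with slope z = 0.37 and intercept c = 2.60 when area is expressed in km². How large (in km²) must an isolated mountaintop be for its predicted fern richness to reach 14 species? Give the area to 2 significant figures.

14 = 2.6 × A^0.37  ⇒  A^0.37 = 14/2.6 = 5.385
ln A = ln(5.385) / 0.37 = 1.6835 / 0.37 = 4.5501
A = e^4.5501 ≈ 94.64 km²

95 km²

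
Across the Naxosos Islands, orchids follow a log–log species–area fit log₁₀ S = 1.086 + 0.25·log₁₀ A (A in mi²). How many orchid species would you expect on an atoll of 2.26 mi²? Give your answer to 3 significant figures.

S = 12.19 × 2.26^0.25 = 12.19 × 1.226 ≈ 14.95

14.9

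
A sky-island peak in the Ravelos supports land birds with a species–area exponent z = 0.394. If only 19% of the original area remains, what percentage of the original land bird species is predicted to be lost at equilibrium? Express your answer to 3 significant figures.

48.0%

S_new/S_old = (A_new/A_old)^z = 0.19^0.394
= exp(0.394 × ln 0.19) = exp(0.394 × -1.6607) = exp(-0.6543) ≈ 0.5198
Fraction lost = 1 − 0.5198 = 0.4802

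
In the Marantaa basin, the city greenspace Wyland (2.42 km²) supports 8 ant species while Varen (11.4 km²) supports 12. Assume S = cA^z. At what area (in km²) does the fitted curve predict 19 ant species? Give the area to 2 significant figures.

z = ln(12/8) / ln(11.4/2.42) = 0.4055 / 1.5498 = 0.2616
c = 8 / 2.42^0.2616 = 8 / 1.26 = 6.349
A = (19/6.349)^(1/0.2616) ⇒ ln A = ln(2.993)/0.2616 = 4.1901
A = e^4.1901 ≈ 66.03 km²

66 km²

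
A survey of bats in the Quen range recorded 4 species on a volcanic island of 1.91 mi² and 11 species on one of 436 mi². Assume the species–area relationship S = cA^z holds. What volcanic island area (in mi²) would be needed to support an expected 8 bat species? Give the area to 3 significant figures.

78.9 mi²

z = ln(11/4) / ln(436/1.91) = 1.0116 / 5.4305 = 0.1863
c = 4 / 1.91^0.1863 = 4 / 1.128 = 3.546
A = (8/3.546)^(1/0.1863) ⇒ ln A = ln(2.256)/0.1863 = 4.3681
A = e^4.3681 ≈ 78.89 mi²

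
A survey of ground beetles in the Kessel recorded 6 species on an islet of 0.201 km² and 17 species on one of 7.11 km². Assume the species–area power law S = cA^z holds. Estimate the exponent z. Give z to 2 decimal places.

Taking logs: ln S = ln c + z ln A, so z = (ln S₂ − ln S₁)/(ln A₂ − ln A₁).
z = ln(17/6) / ln(7.11/0.201) = ln(2.833) / ln(35.37) = 1.0415 / 3.5660 = 0.2921

0.29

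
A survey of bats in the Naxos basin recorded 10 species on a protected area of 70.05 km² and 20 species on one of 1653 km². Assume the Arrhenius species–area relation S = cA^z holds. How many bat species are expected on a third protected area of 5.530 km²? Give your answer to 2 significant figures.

5.7

z = ln(20/10) / ln(1653/70.05) = 0.6931 / 3.1611 = 0.2193
c = 10 / 70.05^0.2193 = 10 / 2.539 = 3.939
S₃ = 3.939 × 5.53^0.2193 = 3.939 × 1.455 ≈ 5.731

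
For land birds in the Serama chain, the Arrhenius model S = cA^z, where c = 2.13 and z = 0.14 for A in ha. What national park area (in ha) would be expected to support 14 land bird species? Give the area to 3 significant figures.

694000 ha

14 = 2.13 × A^0.14  ⇒  A^0.14 = 14/2.13 = 6.573
ln A = ln(6.573) / 0.14 = 1.8829 / 0.14 = 13.4495
A = e^13.4495 ≈ 693522 ha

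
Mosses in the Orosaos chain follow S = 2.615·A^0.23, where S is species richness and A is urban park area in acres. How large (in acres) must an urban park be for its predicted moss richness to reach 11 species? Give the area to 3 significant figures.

11 = 2.615 × A^0.23  ⇒  A^0.23 = 11/2.615 = 4.207
ln A = ln(4.207) / 0.23 = 1.4366 / 0.23 = 6.2462
A = e^6.2462 ≈ 516.1 acres

516 acres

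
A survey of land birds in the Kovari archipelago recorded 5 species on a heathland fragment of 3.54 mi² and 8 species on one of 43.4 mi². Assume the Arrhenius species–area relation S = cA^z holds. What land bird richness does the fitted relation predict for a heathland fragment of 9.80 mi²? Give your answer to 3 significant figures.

z = ln(8/5) / ln(43.4/3.54) = 0.4700 / 2.5063 = 0.1875
c = 5 / 3.54^0.1875 = 5 / 1.268 = 3.945
S₃ = 3.945 × 9.8^0.1875 = 3.945 × 1.534 ≈ 6.052

6.05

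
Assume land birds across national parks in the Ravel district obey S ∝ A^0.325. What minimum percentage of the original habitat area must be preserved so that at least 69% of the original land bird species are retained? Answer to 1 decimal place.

Need (A_new/A_old)^0.325 = 0.69, so A_new/A_old = 0.69^(1/0.325) = 0.69^3.077
ln(A_new/A_old) = ln 0.69 / 0.325 = -0.3711 / 0.325 = -1.1417
A_new/A_old = e^-1.1417 ≈ 0.3193

31.9%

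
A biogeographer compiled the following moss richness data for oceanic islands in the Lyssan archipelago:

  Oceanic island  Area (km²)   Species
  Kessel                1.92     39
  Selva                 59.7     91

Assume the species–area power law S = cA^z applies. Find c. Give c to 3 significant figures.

33.2

z = ln(S₂/S₁) / ln(A₂/A₁) = ln(91/39) / ln(59.7/1.92) = 0.8473 / 3.4370 = 0.2465
c = S₁ / A₁^z = 39 / 1.92^0.2465 = 39 / 1.174 = 33.21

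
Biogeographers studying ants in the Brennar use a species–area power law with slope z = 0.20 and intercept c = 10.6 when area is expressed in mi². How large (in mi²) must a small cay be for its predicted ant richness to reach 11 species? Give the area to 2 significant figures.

11 = 10.6 × A^0.2  ⇒  A^0.2 = 11/10.6 = 1.038
ln A = ln(1.038) / 0.2 = 0.0370 / 0.2 = 0.1852
A = e^0.1852 ≈ 1.203 mi²

1.2 mi²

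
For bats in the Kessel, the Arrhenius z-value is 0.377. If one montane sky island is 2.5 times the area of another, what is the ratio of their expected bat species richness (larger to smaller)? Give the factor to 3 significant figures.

S₂/S₁ = (A₂/A₁)^z = 2.5^0.377
ln(S₂/S₁) = 0.377 × ln 2.5 = 0.377 × 0.9163 = 0.3454
S₂/S₁ = e^0.3454 ≈ 1.413

1.41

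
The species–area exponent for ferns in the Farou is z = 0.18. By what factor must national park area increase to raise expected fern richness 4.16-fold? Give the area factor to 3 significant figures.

2750

(A₂/A₁)^0.18 = 4.16, so A₂/A₁ = 4.16^(1/0.18) = 4.16^5.556
ln(A₂/A₁) = ln 4.16 / 0.18 = 1.4255 / 0.18 = 7.9195
A₂/A₁ = e^7.9195 ≈ 2750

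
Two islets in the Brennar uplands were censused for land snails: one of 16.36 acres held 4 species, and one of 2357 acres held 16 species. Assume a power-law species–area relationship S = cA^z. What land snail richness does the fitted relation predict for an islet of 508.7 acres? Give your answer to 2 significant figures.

10

z = ln(16/4) / ln(2357/16.36) = 1.3863 / 4.9703 = 0.2789
c = 4 / 16.36^0.2789 = 4 / 2.18 = 1.834
S₃ = 1.834 × 508.7^0.2789 = 1.834 × 5.687 ≈ 10.43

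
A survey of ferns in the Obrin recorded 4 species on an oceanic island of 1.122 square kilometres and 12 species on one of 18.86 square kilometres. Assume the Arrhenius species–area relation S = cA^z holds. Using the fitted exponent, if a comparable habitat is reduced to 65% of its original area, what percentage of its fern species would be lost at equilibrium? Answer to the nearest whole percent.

15%

z = ln(12/4) / ln(18.86/1.122) = 1.0986 / 2.8219 = 0.3893
S_new/S_old = (A_new/A_old)^z = 0.65^0.3893 = exp(0.3893 × -0.4308) = 0.8456
Fraction lost = 1 − 0.8456 = 0.1544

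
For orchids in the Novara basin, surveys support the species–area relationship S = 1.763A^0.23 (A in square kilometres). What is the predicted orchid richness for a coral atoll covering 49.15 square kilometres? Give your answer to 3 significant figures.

S = 1.763 × 49.15^0.23
ln S = ln 1.763 + 0.23 × ln 49.15 = 0.5670 + 0.23 × 3.8949 = 1.4628
S = e^1.4628 ≈ 4.318

4.32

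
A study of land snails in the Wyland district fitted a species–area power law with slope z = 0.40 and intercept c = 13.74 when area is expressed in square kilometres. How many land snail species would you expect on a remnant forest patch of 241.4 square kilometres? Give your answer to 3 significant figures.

123

S = 13.74 × 241.4^0.4
ln S = ln 13.74 + 0.4 × ln 241.4 = 2.6203 + 0.4 × 5.4865 = 4.8149
S = e^4.8149 ≈ 123.3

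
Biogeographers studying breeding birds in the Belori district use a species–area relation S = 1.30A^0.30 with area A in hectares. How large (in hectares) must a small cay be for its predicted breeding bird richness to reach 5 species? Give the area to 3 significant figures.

5 = 1.3 × A^0.3  ⇒  A^0.3 = 5/1.3 = 3.846
ln A = ln(3.846) / 0.3 = 1.3471 / 0.3 = 4.4902
A = e^4.4902 ≈ 89.14 hectares

89.1 hectares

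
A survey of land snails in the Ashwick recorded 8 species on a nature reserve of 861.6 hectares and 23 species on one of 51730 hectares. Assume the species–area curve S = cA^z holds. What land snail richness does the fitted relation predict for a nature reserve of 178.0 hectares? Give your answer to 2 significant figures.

z = ln(23/8) / ln(51730/861.6) = 1.0561 / 4.0950 = 0.2579
c = 8 / 861.6^0.2579 = 8 / 5.715 = 1.4
S₃ = 1.4 × 178^0.2579 = 1.4 × 3.805 ≈ 5.327

5.3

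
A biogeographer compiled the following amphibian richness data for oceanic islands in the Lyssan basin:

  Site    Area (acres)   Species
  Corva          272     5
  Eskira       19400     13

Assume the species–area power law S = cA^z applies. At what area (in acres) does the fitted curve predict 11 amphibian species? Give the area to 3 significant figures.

9200 acres

z = ln(13/5) / ln(19400/272) = 0.9555 / 4.2672 = 0.2239
c = 5 / 272^0.2239 = 5 / 3.509 = 1.425
A = (11/1.425)^(1/0.2239) ⇒ ln A = ln(7.719)/0.2239 = 9.1270
A = e^9.1270 ≈ 9200 acres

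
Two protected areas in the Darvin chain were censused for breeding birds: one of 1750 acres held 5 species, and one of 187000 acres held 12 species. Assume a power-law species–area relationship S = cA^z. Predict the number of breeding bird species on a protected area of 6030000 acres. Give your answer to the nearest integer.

23

z = ln(12/5) / ln(187000/1750) = 0.8755 / 4.6715 = 0.1874
c = 5 / 1750^0.1874 = 5 / 4.053 = 1.234
S₃ = 1.234 × 6030000^0.1874 = 1.234 × 18.65 ≈ 23.01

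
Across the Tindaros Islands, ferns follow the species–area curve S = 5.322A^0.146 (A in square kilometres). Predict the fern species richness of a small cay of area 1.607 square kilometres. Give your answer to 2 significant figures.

S = 5.322 × 1.607^0.146 = 5.322 × 1.072 ≈ 5.704

5.7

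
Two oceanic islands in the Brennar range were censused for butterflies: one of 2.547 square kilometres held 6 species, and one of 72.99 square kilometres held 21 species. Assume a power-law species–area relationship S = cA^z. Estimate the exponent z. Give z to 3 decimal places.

0.373

Taking logs: ln S = ln c + z ln A, so z = (ln S₂ − ln S₁)/(ln A₂ − ln A₁).
z = ln(21/6) / ln(72.99/2.547) = ln(3.5) / ln(28.66) = 1.2528 / 3.3554 = 0.3734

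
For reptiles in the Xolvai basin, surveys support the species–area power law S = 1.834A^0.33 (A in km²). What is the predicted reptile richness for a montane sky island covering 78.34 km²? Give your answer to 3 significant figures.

7.73

S = 1.834 × 78.34^0.33
ln S = ln 1.834 + 0.33 × ln 78.34 = 0.6065 + 0.33 × 4.3611 = 2.0456
S = e^2.0456 ≈ 7.734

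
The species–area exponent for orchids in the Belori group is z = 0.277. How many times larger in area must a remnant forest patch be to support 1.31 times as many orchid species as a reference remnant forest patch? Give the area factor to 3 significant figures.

2.65

(A₂/A₁)^0.277 = 1.31, so A₂/A₁ = 1.31^(1/0.277) = 1.31^3.61
ln(A₂/A₁) = ln 1.31 / 0.277 = 0.2700 / 0.277 = 0.9748
A₂/A₁ = e^0.9748 ≈ 2.651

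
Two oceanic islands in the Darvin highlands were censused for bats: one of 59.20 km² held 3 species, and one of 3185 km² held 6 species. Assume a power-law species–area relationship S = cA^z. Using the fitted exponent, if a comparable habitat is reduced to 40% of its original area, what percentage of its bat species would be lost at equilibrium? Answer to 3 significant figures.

z = ln(6/3) / ln(3185/59.2) = 0.6931 / 3.9853 = 0.1739
S_new/S_old = (A_new/A_old)^z = 0.4^0.1739 = exp(0.1739 × -0.9163) = 0.8527
Fraction lost = 1 − 0.8527 = 0.1473

14.7%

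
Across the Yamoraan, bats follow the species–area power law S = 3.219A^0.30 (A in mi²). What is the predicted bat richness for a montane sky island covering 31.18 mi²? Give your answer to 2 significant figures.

S = 3.219 × 31.18^0.3 = 3.219 × 2.806 ≈ 9.034

9.0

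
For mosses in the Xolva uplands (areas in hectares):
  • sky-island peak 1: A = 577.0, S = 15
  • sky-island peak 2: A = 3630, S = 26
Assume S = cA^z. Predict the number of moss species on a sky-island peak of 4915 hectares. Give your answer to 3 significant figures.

28.5

z = ln(26/15) / ln(3630/577) = 0.5500 / 1.8391 = 0.2991
c = 15 / 577^0.2991 = 15 / 6.696 = 2.24
S₃ = 2.24 × 4915^0.2991 = 2.24 × 12.71 ≈ 28.47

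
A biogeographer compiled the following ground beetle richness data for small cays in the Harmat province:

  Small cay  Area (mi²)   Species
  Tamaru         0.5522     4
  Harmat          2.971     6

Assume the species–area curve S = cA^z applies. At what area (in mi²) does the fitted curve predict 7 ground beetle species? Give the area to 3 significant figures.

z = ln(6/4) / ln(2.971/0.5522) = 0.4055 / 1.6827 = 0.2410
c = 4 / 0.5522^0.2410 = 4 / 0.8667 = 4.615
A = (7/4.615)^(1/0.2410) ⇒ ln A = ln(1.517)/0.2410 = 1.7286
A = e^1.7286 ≈ 5.633 mi²

5.63 mi²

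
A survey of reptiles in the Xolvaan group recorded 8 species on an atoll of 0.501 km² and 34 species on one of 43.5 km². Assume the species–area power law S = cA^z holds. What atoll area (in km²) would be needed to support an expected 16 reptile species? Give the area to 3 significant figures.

4.25 km²

z = ln(34/8) / ln(43.5/0.501) = 1.4469 / 4.4639 = 0.3241
c = 8 / 0.501^0.3241 = 8 / 0.7993 = 10.01
A = (16/10.01)^(1/0.3241) ⇒ ln A = ln(1.599)/0.3241 = 1.4473
A = e^1.4473 ≈ 4.252 km²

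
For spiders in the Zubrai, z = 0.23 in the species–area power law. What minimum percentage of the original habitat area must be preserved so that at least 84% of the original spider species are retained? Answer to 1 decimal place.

46.9%

Need (A_new/A_old)^0.23 = 0.84, so A_new/A_old = 0.84^(1/0.23) = 0.84^4.348
ln(A_new/A_old) = ln 0.84 / 0.23 = -0.1744 / 0.23 = -0.7581
A_new/A_old = e^-0.7581 ≈ 0.4686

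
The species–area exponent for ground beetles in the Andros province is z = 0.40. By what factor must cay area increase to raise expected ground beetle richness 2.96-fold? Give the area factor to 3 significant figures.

(A₂/A₁)^0.4 = 2.96, so A₂/A₁ = 2.96^(1/0.4) = 2.96^2.5
ln(A₂/A₁) = ln 2.96 / 0.4 = 1.0852 / 0.4 = 2.7130
A₂/A₁ = e^2.7130 ≈ 15.07

15.1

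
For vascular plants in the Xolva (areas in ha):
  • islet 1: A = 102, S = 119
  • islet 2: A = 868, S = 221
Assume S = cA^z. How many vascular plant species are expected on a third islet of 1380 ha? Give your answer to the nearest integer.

z = ln(221/119) / ln(868/102) = 0.6190 / 2.1412 = 0.2891
c = 119 / 102^0.2891 = 119 / 3.808 = 31.25
S₃ = 31.25 × 1380^0.2891 = 31.25 × 8.086 ≈ 252.7

253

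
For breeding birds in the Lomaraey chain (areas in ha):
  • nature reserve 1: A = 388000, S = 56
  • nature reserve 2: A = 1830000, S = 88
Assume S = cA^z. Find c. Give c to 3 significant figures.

1.32

z = ln(S₂/S₁) / ln(A₂/A₁) = ln(88/56) / ln(1830000/388000) = 0.4520 / 1.5511 = 0.2914
c = S₁ / A₁^z = 56 / 388000^0.2914 = 56 / 42.52 = 1.317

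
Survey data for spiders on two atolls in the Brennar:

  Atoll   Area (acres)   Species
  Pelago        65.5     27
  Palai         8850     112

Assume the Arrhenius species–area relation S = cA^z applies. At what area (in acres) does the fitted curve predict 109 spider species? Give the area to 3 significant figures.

z = ln(112/27) / ln(8850/65.5) = 1.4227 / 4.9061 = 0.2900
c = 27 / 65.5^0.2900 = 27 / 3.363 = 8.03
A = (109/8.03)^(1/0.2900) ⇒ ln A = ln(13.57)/0.2900 = 8.9945
A = e^8.9945 ≈ 8059 acres

8060 acres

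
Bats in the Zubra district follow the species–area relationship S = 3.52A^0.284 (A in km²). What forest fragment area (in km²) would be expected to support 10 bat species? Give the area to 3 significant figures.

39.5 km²

10 = 3.52 × A^0.284  ⇒  A^0.284 = 10/3.52 = 2.841
ln A = ln(2.841) / 0.284 = 1.0441 / 0.284 = 3.6765
A = e^3.6765 ≈ 39.51 km²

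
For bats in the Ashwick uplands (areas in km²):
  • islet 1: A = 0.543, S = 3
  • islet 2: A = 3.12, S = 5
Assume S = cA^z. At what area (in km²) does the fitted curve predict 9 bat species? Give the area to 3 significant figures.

23.3 km²

z = ln(5/3) / ln(3.12/0.543) = 0.5108 / 1.7485 = 0.2922
c = 3 / 0.543^0.2922 = 3 / 0.8366 = 3.586
A = (9/3.586)^(1/0.2922) ⇒ ln A = ln(2.51)/0.2922 = 3.1497
A = e^3.1497 ≈ 23.33 km²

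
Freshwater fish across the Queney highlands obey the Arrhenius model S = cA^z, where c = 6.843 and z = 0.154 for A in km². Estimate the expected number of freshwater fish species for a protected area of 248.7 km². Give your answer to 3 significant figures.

S = 6.843 × 248.7^0.154
ln S = ln 6.843 + 0.154 × ln 248.7 = 1.9232 + 0.154 × 5.5162 = 2.7727
S = e^2.7727 ≈ 16

16.0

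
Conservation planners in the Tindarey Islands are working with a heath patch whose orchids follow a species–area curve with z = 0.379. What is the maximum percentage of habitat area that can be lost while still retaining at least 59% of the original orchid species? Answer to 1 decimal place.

75.1%

Need (A_new/A_old)^0.379 = 0.59, so A_new/A_old = 0.59^(1/0.379) = 0.59^2.639
ln(A_new/A_old) = ln 0.59 / 0.379 = -0.5276 / 0.379 = -1.3922
A_new/A_old = e^-1.3922 ≈ 0.2485
Fraction that can be lost = 1 − 0.2485 = 0.7515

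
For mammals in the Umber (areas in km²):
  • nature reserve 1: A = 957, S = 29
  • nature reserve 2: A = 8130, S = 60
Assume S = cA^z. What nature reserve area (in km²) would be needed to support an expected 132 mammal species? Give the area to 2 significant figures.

83000 km²

z = ln(60/29) / ln(8130/957) = 0.7270 / 2.1395 = 0.3398
c = 29 / 957^0.3398 = 29 / 10.3 = 2.815
A = (132/2.815)^(1/0.3398) ⇒ ln A = ln(46.9)/0.3398 = 11.3235
A = e^11.3235 ≈ 82747 km²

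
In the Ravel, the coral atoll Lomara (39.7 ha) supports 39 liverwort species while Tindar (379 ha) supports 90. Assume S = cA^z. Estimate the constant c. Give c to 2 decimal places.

z = ln(S₂/S₁) / ln(A₂/A₁) = ln(90/39) / ln(379/39.7) = 0.8362 / 2.2562 = 0.3706
c = S₁ / A₁^z = 39 / 39.7^0.3706 = 39 / 3.914 = 9.965

9.97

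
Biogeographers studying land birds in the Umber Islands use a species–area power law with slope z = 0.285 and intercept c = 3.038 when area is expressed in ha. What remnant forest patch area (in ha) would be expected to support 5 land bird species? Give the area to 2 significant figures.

5 = 3.038 × A^0.285  ⇒  A^0.285 = 5/3.038 = 1.646
ln A = ln(1.646) / 0.285 = 0.4982 / 0.285 = 1.7482
A = e^1.7482 ≈ 5.744 ha

5.7 ha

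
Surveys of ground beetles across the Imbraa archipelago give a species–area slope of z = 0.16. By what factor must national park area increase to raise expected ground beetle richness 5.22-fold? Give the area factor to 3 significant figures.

(A₂/A₁)^0.16 = 5.22, so A₂/A₁ = 5.22^(1/0.16) = 5.22^6.25
ln(A₂/A₁) = ln 5.22 / 0.16 = 1.6525 / 0.16 = 10.3281
A₂/A₁ = e^10.3281 ≈ 30580

30600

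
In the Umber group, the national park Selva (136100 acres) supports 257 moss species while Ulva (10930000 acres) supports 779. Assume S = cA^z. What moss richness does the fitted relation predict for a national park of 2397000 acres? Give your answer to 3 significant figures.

531

z = ln(779/257) / ln(10930000/136100) = 1.1089 / 4.3859 = 0.2528
c = 257 / 136100^0.2528 = 257 / 19.86 = 12.94
S₃ = 12.94 × 2397000^0.2528 = 12.94 × 41.03 ≈ 530.8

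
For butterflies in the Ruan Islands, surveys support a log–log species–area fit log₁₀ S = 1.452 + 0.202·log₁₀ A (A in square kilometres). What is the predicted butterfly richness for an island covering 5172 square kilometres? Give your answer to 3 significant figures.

159

S = 28.31 × 5172^0.202 = 28.31 × 5.625 ≈ 159.3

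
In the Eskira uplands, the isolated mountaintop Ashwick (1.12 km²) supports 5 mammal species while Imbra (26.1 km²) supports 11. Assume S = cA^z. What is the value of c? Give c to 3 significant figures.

z = ln(S₂/S₁) / ln(A₂/A₁) = ln(11/5) / ln(26.1/1.12) = 0.7885 / 3.1486 = 0.2504
c = S₁ / A₁^z = 5 / 1.12^0.2504 = 5 / 1.029 = 4.86

4.86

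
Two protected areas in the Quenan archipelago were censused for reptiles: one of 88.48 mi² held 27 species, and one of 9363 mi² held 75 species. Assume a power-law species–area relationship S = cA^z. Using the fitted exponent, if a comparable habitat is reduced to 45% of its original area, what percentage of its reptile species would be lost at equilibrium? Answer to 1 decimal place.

16.1%

z = ln(75/27) / ln(9363/88.48) = 1.0217 / 4.6617 = 0.2192
S_new/S_old = (A_new/A_old)^z = 0.45^0.2192 = exp(0.2192 × -0.7985) = 0.8395
Fraction lost = 1 − 0.8395 = 0.1605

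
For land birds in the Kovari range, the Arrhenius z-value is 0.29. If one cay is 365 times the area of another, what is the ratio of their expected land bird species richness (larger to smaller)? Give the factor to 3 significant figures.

5.53

S₂/S₁ = (A₂/A₁)^z = 365^0.29
ln(S₂/S₁) = 0.29 × ln 365 = 0.29 × 5.8999 = 1.7110
S₂/S₁ = e^1.7110 ≈ 5.534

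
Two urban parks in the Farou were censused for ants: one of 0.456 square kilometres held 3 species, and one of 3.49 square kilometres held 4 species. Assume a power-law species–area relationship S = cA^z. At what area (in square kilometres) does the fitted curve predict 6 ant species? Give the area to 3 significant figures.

61.5 square kilometres

z = ln(4/3) / ln(3.49/0.456) = 0.2877 / 2.0352 = 0.1414
c = 3 / 0.456^0.1414 = 3 / 0.8949 = 3.352
A = (6/3.352)^(1/0.1414) ⇒ ln A = ln(1.79)/0.1414 = 4.1183
A = e^4.1183 ≈ 61.45 square kilometres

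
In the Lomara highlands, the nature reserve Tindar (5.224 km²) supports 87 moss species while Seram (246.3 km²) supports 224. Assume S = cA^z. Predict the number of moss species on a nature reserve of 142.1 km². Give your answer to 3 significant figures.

z = ln(224/87) / ln(246.3/5.224) = 0.9457 / 3.8533 = 0.2454
c = 87 / 5.224^0.2454 = 87 / 1.5 = 57.98
S₃ = 57.98 × 142.1^0.2454 = 57.98 × 3.375 ≈ 195.7

196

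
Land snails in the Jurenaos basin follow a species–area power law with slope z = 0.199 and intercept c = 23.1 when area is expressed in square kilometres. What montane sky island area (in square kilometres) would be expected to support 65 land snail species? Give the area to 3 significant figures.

181 square kilometres

65 = 23.1 × A^0.199  ⇒  A^0.199 = 65/23.1 = 2.814
ln A = ln(2.814) / 0.199 = 1.0346 / 0.199 = 5.1988
A = e^5.1988 ≈ 181 square kilometres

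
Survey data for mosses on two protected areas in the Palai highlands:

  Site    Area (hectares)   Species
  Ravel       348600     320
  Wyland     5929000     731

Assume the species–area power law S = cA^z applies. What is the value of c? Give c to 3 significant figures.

z = ln(S₂/S₁) / ln(A₂/A₁) = ln(731/320) / ln(5929000/348600) = 0.8261 / 2.8337 = 0.2915
c = S₁ / A₁^z = 320 / 348600^0.2915 = 320 / 41.28 = 7.752

7.75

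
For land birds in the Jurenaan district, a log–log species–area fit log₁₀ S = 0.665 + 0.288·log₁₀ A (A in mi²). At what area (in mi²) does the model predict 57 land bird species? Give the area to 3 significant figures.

57 = 4.624 × A^0.288  ⇒  A^0.288 = 57/4.624 = 12.33
ln A = ln(12.33) / 0.288 = 2.5118 / 0.288 = 8.7216
A = e^8.7216 ≈ 6134 mi²

6130 mi²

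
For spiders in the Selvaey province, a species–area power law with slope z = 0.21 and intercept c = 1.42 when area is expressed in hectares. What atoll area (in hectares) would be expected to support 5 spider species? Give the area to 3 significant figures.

401 hectares

5 = 1.42 × A^0.21  ⇒  A^0.21 = 5/1.42 = 3.521
ln A = ln(3.521) / 0.21 = 1.2588 / 0.21 = 5.9942
A = e^5.9942 ≈ 401.1 hectares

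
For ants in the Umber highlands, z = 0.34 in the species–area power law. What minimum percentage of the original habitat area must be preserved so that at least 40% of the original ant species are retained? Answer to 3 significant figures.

Need (A_new/A_old)^0.34 = 0.4, so A_new/A_old = 0.4^(1/0.34) = 0.4^2.941
ln(A_new/A_old) = ln 0.4 / 0.34 = -0.9163 / 0.34 = -2.6950
A_new/A_old = e^-2.6950 ≈ 0.06754

6.75%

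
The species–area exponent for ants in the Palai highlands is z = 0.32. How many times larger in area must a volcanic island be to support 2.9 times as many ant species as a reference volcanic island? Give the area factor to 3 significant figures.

(A₂/A₁)^0.32 = 2.9, so A₂/A₁ = 2.9^(1/0.32) = 2.9^3.125
ln(A₂/A₁) = ln 2.9 / 0.32 = 1.0647 / 0.32 = 3.3272
A₂/A₁ = e^3.3272 ≈ 27.86

27.9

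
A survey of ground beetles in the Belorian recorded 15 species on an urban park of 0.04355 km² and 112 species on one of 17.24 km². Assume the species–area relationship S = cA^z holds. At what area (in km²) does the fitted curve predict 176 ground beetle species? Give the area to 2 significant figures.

66 km²

z = ln(112/15) / ln(17.24/0.04355) = 2.0104 / 5.9811 = 0.3361
c = 15 / 0.04355^0.3361 = 15 / 0.3488 = 43.01
A = (176/43.01)^(1/0.3361) ⇒ ln A = ln(4.092)/0.3361 = 4.1919
A = e^4.1919 ≈ 66.15 km²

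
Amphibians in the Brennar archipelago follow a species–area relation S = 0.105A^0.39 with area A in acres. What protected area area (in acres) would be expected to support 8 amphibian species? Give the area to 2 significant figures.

8 = 0.105 × A^0.39  ⇒  A^0.39 = 8/0.105 = 76.19
ln A = ln(76.19) / 0.39 = 4.3332 / 0.39 = 11.1109
A = e^11.1109 ≈ 66894 acres

67000 acres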